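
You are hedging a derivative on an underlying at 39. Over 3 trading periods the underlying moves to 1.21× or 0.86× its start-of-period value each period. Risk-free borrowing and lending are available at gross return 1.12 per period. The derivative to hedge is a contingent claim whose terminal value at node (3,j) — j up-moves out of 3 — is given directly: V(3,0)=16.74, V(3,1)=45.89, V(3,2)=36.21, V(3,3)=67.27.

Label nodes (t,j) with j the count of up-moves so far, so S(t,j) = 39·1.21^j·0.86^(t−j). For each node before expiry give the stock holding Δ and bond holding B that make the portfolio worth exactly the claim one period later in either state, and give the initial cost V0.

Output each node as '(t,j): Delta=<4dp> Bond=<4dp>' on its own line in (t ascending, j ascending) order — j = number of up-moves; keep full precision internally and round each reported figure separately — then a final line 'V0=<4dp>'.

(0,0): Delta=0.8976 Bond=0.6093
(1,0): Delta=0.0232 Bond=30.0105
(1,1): Delta=1.1127 Bond=-9.4696
(2,0): Delta=2.8874 Bond=-49.0051
(2,1): Delta=-0.6815 Bond=62.2099
(2,2): Delta=1.5542 Bond=-35.8115
V0=35.6161

Under the risk-neutral measure, an up-move has probability p* = (R−d)/(u−d) = 0.7429 and values discount at R = 1.12.
At expiry t=3: V(3,0)=16.7400, V(3,1)=45.8900, V(3,2)=36.2100, V(3,3)=67.2700
  t=2,j=0: stock 28.8444 → up 34.9017 (V=45.8900), down 24.8062 (V=16.7400). Price 34.2806; hedge Δ=2.8874, bond B=-49.0051.
  t=2,j=1: stock 40.5834 → up 49.1059 (V=36.2100), down 34.9017 (V=45.8900). Price 34.5528; hedge Δ=-0.6815, bond B=62.2099.
  t=2,j=2: stock 57.0999 → up 69.0909 (V=67.2700), down 49.1059 (V=36.2100). Price 52.9314; hedge Δ=1.5542, bond B=-35.8115.
  t=1,j=0: stock 33.5400 → up 40.5834 (V=34.5528), down 28.8444 (V=34.2806). Price 30.7882; hedge Δ=0.0232, bond B=30.0105.
  t=1,j=1: stock 47.1900 → up 57.0999 (V=52.9314), down 40.5834 (V=34.5528). Price 43.0406; hedge Δ=1.1127, bond B=-9.4696.
  t=0,j=0: stock 39.0000 → up 47.1900 (V=43.0406), down 33.5400 (V=30.7882). Price 35.6161; hedge Δ=0.8976, bond B=0.6093.
Check: Δ(0,0)·S0 + B(0,0) = 35.6161 = V0.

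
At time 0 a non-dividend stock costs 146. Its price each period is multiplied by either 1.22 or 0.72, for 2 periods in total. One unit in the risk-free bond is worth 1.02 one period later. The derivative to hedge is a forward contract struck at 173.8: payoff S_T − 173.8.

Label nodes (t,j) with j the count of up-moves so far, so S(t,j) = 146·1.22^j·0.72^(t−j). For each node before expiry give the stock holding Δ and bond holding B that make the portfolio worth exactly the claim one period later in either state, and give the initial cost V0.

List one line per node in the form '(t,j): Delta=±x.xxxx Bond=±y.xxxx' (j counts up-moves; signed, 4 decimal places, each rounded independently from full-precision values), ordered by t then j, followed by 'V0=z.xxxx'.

(0,0): Delta=1.0000 Bond=-167.0511
(1,0): Delta=1.0000 Bond=-170.3922
(1,1): Delta=1.0000 Bond=-170.3922
V0=-21.0511

No-arbitrage ⇒ martingale measure with p* = (R−d)/(u−d) = 0.6000.
At expiry t=2: V(2,0)=-98.1136, V(2,1)=-45.5536, V(2,2)=43.5064
(1,0): S=105.1200. Δ = (V_up−V_dn)/(S_up−S_dn) = (-45.5536−-98.1136)/(128.2464−75.6864) = 1.0000. V = [p*·-45.5536 + (1−p*)·-98.1136]/1.02 = -65.2722. B = V − Δ·S = -170.3922.
(1,1): S=178.1200. Δ = (V_up−V_dn)/(S_up−S_dn) = (43.5064−-45.5536)/(217.3064−128.2464) = 1.0000. V = [p*·43.5064 + (1−p*)·-45.5536]/1.02 = 7.7278. B = V − Δ·S = -170.3922.
(0,0): S=146.0000. Δ = (V_up−V_dn)/(S_up−S_dn) = (7.7278−-65.2722)/(178.1200−105.1200) = 1.0000. V = [p*·7.7278 + (1−p*)·-65.2722]/1.02 = -21.0511. B = V − Δ·S = -167.0511.
The time-0 hedge costs -21.0511, which is the no-arbitrage price.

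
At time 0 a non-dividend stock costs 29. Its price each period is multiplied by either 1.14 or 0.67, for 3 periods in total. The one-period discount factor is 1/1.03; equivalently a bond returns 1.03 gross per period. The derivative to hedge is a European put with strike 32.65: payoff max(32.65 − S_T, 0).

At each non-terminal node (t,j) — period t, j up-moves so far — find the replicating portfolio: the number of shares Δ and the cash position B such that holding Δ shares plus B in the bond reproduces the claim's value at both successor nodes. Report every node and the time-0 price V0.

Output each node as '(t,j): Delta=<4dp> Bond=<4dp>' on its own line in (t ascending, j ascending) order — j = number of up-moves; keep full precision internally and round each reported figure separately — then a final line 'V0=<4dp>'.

The replicating-portfolio and risk-neutral prices coincide; use p* = (1.03−0.67)/(1.14−0.67) = 0.7660 for the latter.
Payoff layer (t=3): V(3,0)=23.9279, V(3,1)=17.8094, V(3,2)=7.3988, V(3,3)=0.0000
  t=2,j=0: stock 13.0181 → up 14.8406 (V=17.8094), down 8.7221 (V=23.9279). Price 18.6809; hedge Δ=-1.0000, bond B=31.6990.
  t=2,j=1: stock 22.1502 → up 25.2512 (V=7.3988), down 14.8406 (V=17.8094). Price 9.5488; hedge Δ=-1.0000, bond B=31.6990.
  t=2,j=2: stock 37.6884 → up 42.9648 (V=0.0000), down 25.2512 (V=7.3988). Price 1.6812; hedge Δ=-0.4177, bond B=17.4233.
  t=1,j=0: stock 19.4300 → up 22.1502 (V=9.5488), down 13.0181 (V=18.6809). Price 11.3458; hedge Δ=-1.0000, bond B=30.7758.
  t=1,j=1: stock 33.0600 → up 37.6884 (V=1.6812), down 22.1502 (V=9.5488). Price 3.4200; hedge Δ=-0.5063, bond B=20.1596.
  t=0,j=0: stock 29.0000 → up 33.0600 (V=3.4200), down 19.4300 (V=11.3458). Price 5.1213; hedge Δ=-0.5815, bond B=21.9847.
Check: Δ(0,0)·S0 + B(0,0) = 5.1213 = V0.

(0,0): Delta=-0.5815 Bond=21.9847
(1,0): Delta=-1.0000 Bond=30.7758
(1,1): Delta=-0.5063 Bond=20.1596
(2,0): Delta=-1.0000 Bond=31.6990
(2,1): Delta=-1.0000 Bond=31.6990
(2,2): Delta=-0.4177 Bond=17.4233
V0=5.1213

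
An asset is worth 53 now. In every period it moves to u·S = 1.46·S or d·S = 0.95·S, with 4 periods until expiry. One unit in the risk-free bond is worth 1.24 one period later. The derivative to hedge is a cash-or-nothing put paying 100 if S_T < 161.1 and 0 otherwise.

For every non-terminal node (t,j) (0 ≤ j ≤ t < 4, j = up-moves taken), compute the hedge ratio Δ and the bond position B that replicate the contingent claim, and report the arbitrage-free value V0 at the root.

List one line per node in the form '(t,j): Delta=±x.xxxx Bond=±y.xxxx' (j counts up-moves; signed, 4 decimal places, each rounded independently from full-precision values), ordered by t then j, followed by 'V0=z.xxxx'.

The replicating-portfolio and risk-neutral prices coincide; use p* = (1.24−0.95)/(1.46−0.95) = 0.5686 for the latter.
Payoff layer (t=4): V(4,0)=100.0000, V(4,1)=100.0000, V(4,2)=100.0000, V(4,3)=100.0000, V(4,4)=0.0000
(3,0): S=45.4409. Δ = (V_up−V_dn)/(S_up−S_dn) = (100.0000−100.0000)/(66.3437−43.1688) = 0.0000. V = [p*·100.0000 + (1−p*)·100.0000]/1.24 = 80.6452. B = V − Δ·S = 80.6452.
(3,1): S=69.8354. Δ = (V_up−V_dn)/(S_up−S_dn) = (100.0000−100.0000)/(101.9598−66.3437) = 0.0000. V = [p*·100.0000 + (1−p*)·100.0000]/1.24 = 80.6452. B = V − Δ·S = 80.6452.
(3,2): S=107.3261. Δ = (V_up−V_dn)/(S_up−S_dn) = (100.0000−100.0000)/(156.6960−101.9598) = 0.0000. V = [p*·100.0000 + (1−p*)·100.0000]/1.24 = 80.6452. B = V − Δ·S = 80.6452.
(3,3): S=164.9432. Δ = (V_up−V_dn)/(S_up−S_dn) = (0.0000−100.0000)/(240.8171−156.6960) = -1.1888. V = [p*·0.0000 + (1−p*)·100.0000]/1.24 = 34.7881. B = V − Δ·S = 230.8665.
(2,0): S=47.8325. Δ = (V_up−V_dn)/(S_up−S_dn) = (80.6452−80.6452)/(69.8354−45.4409) = 0.0000. V = [p*·80.6452 + (1−p*)·80.6452]/1.24 = 65.0364. B = V − Δ·S = 65.0364.
(2,1): S=73.5110. Δ = (V_up−V_dn)/(S_up−S_dn) = (80.6452−80.6452)/(107.3261−69.8354) = 0.0000. V = [p*·80.6452 + (1−p*)·80.6452]/1.24 = 65.0364. B = V − Δ·S = 65.0364.
(2,2): S=112.9748. Δ = (V_up−V_dn)/(S_up−S_dn) = (34.7881−80.6452)/(164.9432−107.3261) = -0.7959. V = [p*·34.7881 + (1−p*)·80.6452]/1.24 = 44.0077. B = V − Δ·S = 133.9235.
(1,0): S=50.3500. Δ = (V_up−V_dn)/(S_up−S_dn) = (65.0364−65.0364)/(73.5110−47.8325) = 0.0000. V = [p*·65.0364 + (1−p*)·65.0364]/1.24 = 52.4487. B = V − Δ·S = 52.4487.
(1,1): S=77.3800. Δ = (V_up−V_dn)/(S_up−S_dn) = (44.0077−65.0364)/(112.9748−73.5110) = -0.5329. V = [p*·44.0077 + (1−p*)·65.0364]/1.24 = 42.8056. B = V − Δ·S = 84.0383.
(0,0): S=53.0000. Δ = (V_up−V_dn)/(S_up−S_dn) = (42.8056−52.4487)/(77.3800−50.3500) = -0.3568. V = [p*·42.8056 + (1−p*)·52.4487]/1.24 = 37.8753. B = V − Δ·S = 56.7834.
Each (Δ,B) replicates both successor values, so the strategy is self-financing and V0 is arbitrage-free.

(0,0): Delta=-0.3568 Bond=56.7834
(1,0): Delta=0.0000 Bond=52.4487
(1,1): Delta=-0.5329 Bond=84.0383
(2,0): Delta=0.0000 Bond=65.0364
(2,1): Delta=0.0000 Bond=65.0364
(2,2): Delta=-0.7959 Bond=133.9235
(3,0): Delta=0.0000 Bond=80.6452
(3,1): Delta=0.0000 Bond=80.6452
(3,2): Delta=0.0000 Bond=80.6452
(3,3): Delta=-1.1888 Bond=230.8665
V0=37.8753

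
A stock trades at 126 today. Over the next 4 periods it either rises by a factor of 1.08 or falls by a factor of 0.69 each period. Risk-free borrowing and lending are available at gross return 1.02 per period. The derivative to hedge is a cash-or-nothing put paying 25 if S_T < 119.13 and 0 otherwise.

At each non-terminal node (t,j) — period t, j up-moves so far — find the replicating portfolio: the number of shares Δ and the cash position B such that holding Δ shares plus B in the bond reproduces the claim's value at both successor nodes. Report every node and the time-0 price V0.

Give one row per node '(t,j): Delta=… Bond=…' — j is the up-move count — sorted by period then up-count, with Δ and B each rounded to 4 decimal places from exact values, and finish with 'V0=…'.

(0,0): Delta=-0.2904 Bond=47.8516
(1,0): Delta=0.0000 Bond=23.5581
(1,1): Delta=-0.3242 Bond=53.3997
(2,0): Delta=0.0000 Bond=24.0292
(2,1): Delta=0.0000 Bond=24.0292
(2,2): Delta=-0.3618 Bond=60.0020
(3,0): Delta=0.0000 Bond=24.5098
(3,1): Delta=0.0000 Bond=24.5098
(3,2): Delta=0.0000 Bond=24.5098
(3,3): Delta=-0.4039 Bond=67.8733
V0=11.2565

No-arbitrage ⇒ martingale measure with p* = (R−d)/(u−d) = 0.8462.
Terminal values V(4,·): V(4,0)=25.0000, V(4,1)=25.0000, V(4,2)=25.0000, V(4,3)=25.0000, V(4,4)=0.0000
Node (3,0) S=41.3921: V=(p*·25.0000+(1−p*)·25.0000)/1.02=24.5098; Δ=(25.0000−25.0000)/(44.7035−28.5606)=0.0000; B=V−Δ·S=24.5098
Node (3,1) S=64.7877: V=(p*·25.0000+(1−p*)·25.0000)/1.02=24.5098; Δ=(25.0000−25.0000)/(69.9707−44.7035)=0.0000; B=V−Δ·S=24.5098
Node (3,2) S=101.4068: V=(p*·25.0000+(1−p*)·25.0000)/1.02=24.5098; Δ=(25.0000−25.0000)/(109.5194−69.9707)=0.0000; B=V−Δ·S=24.5098
Node (3,3) S=158.7237: V=(p*·0.0000+(1−p*)·25.0000)/1.02=3.7707; Δ=(0.0000−25.0000)/(171.4216−109.5194)=-0.4039; B=V−Δ·S=67.8733
Node (2,0) S=59.9886: V=(p*·24.5098+(1−p*)·24.5098)/1.02=24.0292; Δ=(24.5098−24.5098)/(64.7877−41.3921)=0.0000; B=V−Δ·S=24.0292
Node (2,1) S=93.8952: V=(p*·24.5098+(1−p*)·24.5098)/1.02=24.0292; Δ=(24.5098−24.5098)/(101.4068−64.7877)=0.0000; B=V−Δ·S=24.0292
Node (2,2) S=146.9664: V=(p*·3.7707+(1−p*)·24.5098)/1.02=6.8249; Δ=(3.7707−24.5098)/(158.7237−101.4068)=-0.3618; B=V−Δ·S=60.0020
Node (1,0) S=86.9400: V=(p*·24.0292+(1−p*)·24.0292)/1.02=23.5581; Δ=(24.0292−24.0292)/(93.8952−59.9886)=0.0000; B=V−Δ·S=23.5581
Node (1,1) S=136.0800: V=(p*·6.8249+(1−p*)·24.0292)/1.02=9.2860; Δ=(6.8249−24.0292)/(146.9664−93.8952)=-0.3242; B=V−Δ·S=53.3997
Node (0,0) S=126.0000: V=(p*·9.2860+(1−p*)·23.5581)/1.02=11.2565; Δ=(9.2860−23.5581)/(136.0800−86.9400)=-0.2904; B=V−Δ·S=47.8516
The time-0 hedge costs 11.2565, which is the no-arbitrage price.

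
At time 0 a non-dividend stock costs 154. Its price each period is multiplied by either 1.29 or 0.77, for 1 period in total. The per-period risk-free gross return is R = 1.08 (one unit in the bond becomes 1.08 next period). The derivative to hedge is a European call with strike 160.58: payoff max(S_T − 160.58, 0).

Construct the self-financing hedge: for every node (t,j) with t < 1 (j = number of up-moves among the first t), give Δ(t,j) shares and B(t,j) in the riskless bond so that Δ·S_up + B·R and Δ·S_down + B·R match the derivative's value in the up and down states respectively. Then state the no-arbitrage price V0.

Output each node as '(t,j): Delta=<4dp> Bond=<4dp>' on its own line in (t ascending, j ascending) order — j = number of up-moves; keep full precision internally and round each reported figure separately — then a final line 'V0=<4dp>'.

Risk-neutral probability p* = (R−d)/(u−d) = (1.08−0.77)/(1.29−0.77) = 0.5962.
Terminal values V(1,·): V(1,0)=0.0000, V(1,1)=38.0800
(0,0): S=154.0000. Δ = (V_up−V_dn)/(S_up−S_dn) = (38.0800−0.0000)/(198.6600−118.5800) = 0.4755. V = [p*·38.0800 + (1−p*)·0.0000]/1.08 = 21.0199. B = V − Δ·S = -52.2108.
The time-0 hedge costs 21.0199, which is the no-arbitrage price.

(0,0): Delta=0.4755 Bond=-52.2108
V0=21.0199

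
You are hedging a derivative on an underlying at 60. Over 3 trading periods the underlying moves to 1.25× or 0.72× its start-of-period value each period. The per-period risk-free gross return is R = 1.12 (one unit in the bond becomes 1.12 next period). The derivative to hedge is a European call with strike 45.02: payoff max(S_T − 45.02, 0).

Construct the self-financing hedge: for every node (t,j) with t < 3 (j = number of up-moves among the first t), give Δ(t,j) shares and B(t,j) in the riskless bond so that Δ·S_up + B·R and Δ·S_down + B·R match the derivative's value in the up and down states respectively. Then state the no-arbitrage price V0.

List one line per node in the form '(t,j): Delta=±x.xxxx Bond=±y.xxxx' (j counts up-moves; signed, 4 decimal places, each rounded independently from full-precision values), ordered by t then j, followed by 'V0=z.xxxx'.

(0,0): Delta=0.9181 Bond=-26.3002
(1,0): Delta=0.6616 Bond=-18.3739
(1,1): Delta=0.9662 Bond=-33.0581
(2,0): Delta=0.0000 Bond=0.0000
(2,1): Delta=0.7855 Bond=-27.2668
(2,2): Delta=1.0000 Bond=-40.1964
V0=28.7886

Since d<R<u, set p* = (R−d)/(u−d) = 0.7547; price each node as the discounted p*-expectation of its children.
Terminal payoffs: V(3,0)=0.0000, V(3,1)=0.0000, V(3,2)=22.4800, V(3,3)=72.1675
(2,0): S=31.1040. Δ = (V_up−V_dn)/(S_up−S_dn) = (0.0000−0.0000)/(38.8800−22.3949) = 0.0000. V = [p*·0.0000 + (1−p*)·0.0000]/1.12 = 0.0000. B = V − Δ·S = 0.0000.
(2,1): S=54.0000. Δ = (V_up−V_dn)/(S_up−S_dn) = (22.4800−0.0000)/(67.5000−38.8800) = 0.7855. V = [p*·22.4800 + (1−p*)·0.0000]/1.12 = 15.1482. B = V − Δ·S = -27.2668.
(2,2): S=93.7500. Δ = (V_up−V_dn)/(S_up−S_dn) = (72.1675−22.4800)/(117.1875−67.5000) = 1.0000. V = [p*·72.1675 + (1−p*)·22.4800]/1.12 = 53.5536. B = V − Δ·S = -40.1964.
(1,0): S=43.2000. Δ = (V_up−V_dn)/(S_up−S_dn) = (15.1482−0.0000)/(54.0000−31.1040) = 0.6616. V = [p*·15.1482 + (1−p*)·0.0000]/1.12 = 10.2077. B = V − Δ·S = -18.3739.
(1,1): S=75.0000. Δ = (V_up−V_dn)/(S_up−S_dn) = (53.5536−15.1482)/(93.7500−54.0000) = 0.9662. V = [p*·53.5536 + (1−p*)·15.1482]/1.12 = 39.4048. B = V − Δ·S = -33.0581.
(0,0): S=60.0000. Δ = (V_up−V_dn)/(S_up−S_dn) = (39.4048−10.2077)/(75.0000−43.2000) = 0.9181. V = [p*·39.4048 + (1−p*)·10.2077]/1.12 = 28.7886. B = V − Δ·S = -26.3002.
The time-0 hedge costs 28.7886, which is the no-arbitrage price.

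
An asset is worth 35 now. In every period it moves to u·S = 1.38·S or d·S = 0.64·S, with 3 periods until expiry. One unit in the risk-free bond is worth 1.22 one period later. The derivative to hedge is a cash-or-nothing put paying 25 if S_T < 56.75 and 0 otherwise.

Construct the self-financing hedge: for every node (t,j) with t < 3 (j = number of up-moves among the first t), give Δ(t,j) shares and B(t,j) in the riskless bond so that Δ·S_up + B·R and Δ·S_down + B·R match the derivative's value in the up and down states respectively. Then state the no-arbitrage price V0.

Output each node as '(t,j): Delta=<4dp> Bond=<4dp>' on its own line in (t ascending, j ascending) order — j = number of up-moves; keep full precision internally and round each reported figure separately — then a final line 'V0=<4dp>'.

(0,0): Delta=-0.3984 Bond=21.0825
(1,0): Delta=0.0000 Bond=16.7966
(1,1): Delta=-0.4494 Bond=28.1824
(2,0): Delta=0.0000 Bond=20.4918
(2,1): Delta=0.0000 Bond=20.4918
(2,2): Delta=-0.5069 Bond=38.2144
V0=7.1387

Risk-neutral probability p* = (R−d)/(u−d) = (1.22−0.64)/(1.38−0.64) = 0.7838.
At expiry t=3: V(3,0)=25.0000, V(3,1)=25.0000, V(3,2)=25.0000, V(3,3)=0.0000
  t=2,j=0: stock 14.3360 → up 19.7837 (V=25.0000), down 9.1750 (V=25.0000). Price 20.4918; hedge Δ=0.0000, bond B=20.4918.
  t=2,j=1: stock 30.9120 → up 42.6586 (V=25.0000), down 19.7837 (V=25.0000). Price 20.4918; hedge Δ=0.0000, bond B=20.4918.
  t=2,j=2: stock 66.6540 → up 91.9825 (V=0.0000), down 42.6586 (V=25.0000). Price 4.4307; hedge Δ=-0.5069, bond B=38.2144.
  t=1,j=0: stock 22.4000 → up 30.9120 (V=20.4918), down 14.3360 (V=20.4918). Price 16.7966; hedge Δ=0.0000, bond B=16.7966.
  t=1,j=1: stock 48.3000 → up 66.6540 (V=4.4307), down 30.9120 (V=20.4918). Price 6.4781; hedge Δ=-0.4494, bond B=28.1824.
  t=0,j=0: stock 35.0000 → up 48.3000 (V=6.4781), down 22.4000 (V=16.7966). Price 7.1387; hedge Δ=-0.3984, bond B=21.0825.
The time-0 hedge costs 7.1387, which is the no-arbitrage price.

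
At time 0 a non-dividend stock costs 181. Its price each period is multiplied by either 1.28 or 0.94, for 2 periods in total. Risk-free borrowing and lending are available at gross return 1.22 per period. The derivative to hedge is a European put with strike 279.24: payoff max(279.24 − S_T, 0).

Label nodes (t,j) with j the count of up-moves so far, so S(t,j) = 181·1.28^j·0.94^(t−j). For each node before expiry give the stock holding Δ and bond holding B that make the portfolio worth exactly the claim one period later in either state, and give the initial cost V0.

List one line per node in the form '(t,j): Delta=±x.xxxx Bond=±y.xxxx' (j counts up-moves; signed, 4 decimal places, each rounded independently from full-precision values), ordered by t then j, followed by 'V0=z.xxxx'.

(0,0): Delta=-0.8101 Bond=161.1310
(1,0): Delta=-1.0000 Bond=228.8852
(1,1): Delta=-0.7802 Bond=189.6572
V0=14.4985

Under the risk-neutral measure, an up-move has probability p* = (R−d)/(u−d) = 0.8235 and values discount at R = 1.22.
Terminal values V(2,·): V(2,0)=119.3084, V(2,1)=61.4608, V(2,2)=0.0000
(1,0): S=170.1400. Δ = (V_up−V_dn)/(S_up−S_dn) = (61.4608−119.3084)/(217.7792−159.9316) = -1.0000. V = [p*·61.4608 + (1−p*)·119.3084]/1.22 = 58.7452. B = V − Δ·S = 228.8852.
(1,1): S=231.6800. Δ = (V_up−V_dn)/(S_up−S_dn) = (0.0000−61.4608)/(296.5504−217.7792) = -0.7802. V = [p*·0.0000 + (1−p*)·61.4608]/1.22 = 8.8902. B = V − Δ·S = 189.6572.
(0,0): S=181.0000. Δ = (V_up−V_dn)/(S_up−S_dn) = (8.8902−58.7452)/(231.6800−170.1400) = -0.8101. V = [p*·8.8902 + (1−p*)·58.7452]/1.22 = 14.4985. B = V − Δ·S = 161.1310.
Each (Δ,B) replicates both successor values, so the strategy is self-financing and V0 is arbitrage-free.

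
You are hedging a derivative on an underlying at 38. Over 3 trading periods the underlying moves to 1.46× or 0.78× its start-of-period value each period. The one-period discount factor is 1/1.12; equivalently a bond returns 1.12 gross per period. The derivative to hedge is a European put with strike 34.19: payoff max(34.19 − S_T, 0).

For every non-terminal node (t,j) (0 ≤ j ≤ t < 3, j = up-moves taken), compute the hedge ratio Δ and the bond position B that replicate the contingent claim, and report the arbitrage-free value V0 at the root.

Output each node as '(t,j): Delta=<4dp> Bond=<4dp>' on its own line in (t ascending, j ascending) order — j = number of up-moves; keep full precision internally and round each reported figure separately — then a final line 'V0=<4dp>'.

Since d<R<u, set p* = (R−d)/(u−d) = 0.5000; price each node as the discounted p*-expectation of its children.
Payoff layer (t=3): V(3,0)=16.1570, V(3,1)=0.4360, V(3,2)=0.0000, V(3,3)=0.0000
  t=2,j=0: stock 23.1192 → up 33.7540 (V=0.4360), down 18.0330 (V=16.1570). Price 7.4076; hedge Δ=-1.0000, bond B=30.5268.
  t=2,j=1: stock 43.2744 → up 63.1806 (V=0.0000), down 33.7540 (V=0.4360). Price 0.1946; hedge Δ=-0.0148, bond B=0.8358.
  t=2,j=2: stock 81.0008 → up 118.2612 (V=0.0000), down 63.1806 (V=0.0000). Price 0.0000; hedge Δ=0.0000, bond B=0.0000.
  t=1,j=0: stock 29.6400 → up 43.2744 (V=0.1946), down 23.1192 (V=7.4076). Price 3.3938; hedge Δ=-0.3579, bond B=14.0011.
  t=1,j=1: stock 55.4800 → up 81.0008 (V=0.0000), down 43.2744 (V=0.1946). Price 0.0869; hedge Δ=-0.0052, bond B=0.3731.
  t=0,j=0: stock 38.0000 → up 55.4800 (V=0.0869), down 29.6400 (V=3.3938). Price 1.5539; hedge Δ=-0.1280, bond B=6.4171.
Root portfolio cost Δ·38+B reproduces V0=1.5539.

(0,0): Delta=-0.1280 Bond=6.4171
(1,0): Delta=-0.3579 Bond=14.0011
(1,1): Delta=-0.0052 Bond=0.3731
(2,0): Delta=-1.0000 Bond=30.5268
(2,1): Delta=-0.0148 Bond=0.8358
(2,2): Delta=0.0000 Bond=0.0000
V0=1.5539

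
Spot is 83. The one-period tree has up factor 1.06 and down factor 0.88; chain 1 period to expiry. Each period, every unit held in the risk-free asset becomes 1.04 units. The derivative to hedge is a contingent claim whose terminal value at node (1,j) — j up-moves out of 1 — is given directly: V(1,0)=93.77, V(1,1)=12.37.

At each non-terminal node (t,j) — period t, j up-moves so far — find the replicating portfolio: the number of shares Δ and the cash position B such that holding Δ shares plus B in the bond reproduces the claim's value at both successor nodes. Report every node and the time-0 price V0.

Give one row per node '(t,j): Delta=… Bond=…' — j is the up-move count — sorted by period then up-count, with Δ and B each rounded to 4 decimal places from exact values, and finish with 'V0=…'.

Risk-neutral probability p* = (R−d)/(u−d) = (1.04−0.88)/(1.06−0.88) = 0.8889.
At expiry t=1: V(1,0)=93.7700, V(1,1)=12.3700
  t=0,j=0: stock 83.0000 → up 87.9800 (V=12.3700), down 73.0400 (V=93.7700). Price 20.5908; hedge Δ=-5.4485, bond B=472.8130.
Self-financing check: at every node Δ·S+B equals the discounted successor values.

(0,0): Delta=-5.4485 Bond=472.8130
V0=20.5908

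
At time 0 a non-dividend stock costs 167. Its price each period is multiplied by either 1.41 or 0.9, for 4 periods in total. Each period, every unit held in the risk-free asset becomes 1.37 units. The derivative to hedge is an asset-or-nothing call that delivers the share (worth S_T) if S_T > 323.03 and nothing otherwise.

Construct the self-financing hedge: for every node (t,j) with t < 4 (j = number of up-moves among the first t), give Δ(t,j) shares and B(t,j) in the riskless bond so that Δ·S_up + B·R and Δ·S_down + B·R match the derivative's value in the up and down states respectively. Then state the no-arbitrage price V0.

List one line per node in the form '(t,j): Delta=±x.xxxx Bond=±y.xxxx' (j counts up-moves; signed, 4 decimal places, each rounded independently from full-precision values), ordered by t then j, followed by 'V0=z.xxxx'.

(0,0): Delta=1.2377 Bond=-42.1767
(1,0): Delta=2.4871 Bond=-245.5740
(1,1): Delta=1.1698 Bond=-41.7998
(2,0): Delta=0.0000 Bond=0.0000
(2,1): Delta=2.6223 Bond=-365.0692
(2,2): Delta=1.0909 Bond=-31.0697
(3,0): Delta=0.0000 Bond=0.0000
(3,1): Delta=0.0000 Bond=0.0000
(3,2): Delta=2.7647 Bond=-542.7103
(3,3): Delta=1.0000 Bond=0.0000
V0=164.5192

Since d<R<u, set p* = (R−d)/(u−d) = 0.9216; price each node as the discounted p*-expectation of its children.
Terminal values V(4,·): V(4,0)=0.0000, V(4,1)=0.0000, V(4,2)=0.0000, V(4,3)=421.3241, V(4,4)=660.0744
  t=3,j=0: stock 121.7430 → up 171.6576 (V=0.0000), down 109.5687 (V=0.0000). Price 0.0000; hedge Δ=0.0000, bond B=0.0000.
  t=3,j=1: stock 190.7307 → up 268.9303 (V=0.0000), down 171.6576 (V=0.0000). Price 0.0000; hedge Δ=0.0000, bond B=0.0000.
  t=3,j=2: stock 298.8114 → up 421.3241 (V=421.3241), down 268.9303 (V=0.0000). Price 283.4154; hedge Δ=2.7647, bond B=-542.7103.
  t=3,j=3: stock 468.1379 → up 660.0744 (V=660.0744), down 421.3241 (V=421.3241). Price 468.1379; hedge Δ=1.0000, bond B=0.0000.
  t=2,j=0: stock 135.2700 → up 190.7307 (V=0.0000), down 121.7430 (V=0.0000). Price 0.0000; hedge Δ=0.0000, bond B=0.0000.
  t=2,j=1: stock 211.9230 → up 298.8114 (V=283.4154), down 190.7307 (V=0.0000). Price 190.6473; hedge Δ=2.6223, bond B=-365.0692.
  t=2,j=2: stock 332.0127 → up 468.1379 (V=468.1379), down 298.8114 (V=283.4154). Price 331.1313; hedge Δ=1.0909, bond B=-31.0697.
  t=1,j=0: stock 150.3000 → up 211.9230 (V=190.6473), down 135.2700 (V=0.0000). Price 128.2442; hedge Δ=2.4871, bond B=-245.5740.
  t=1,j=1: stock 235.4700 → up 332.0127 (V=331.1313), down 211.9230 (V=190.6473). Price 233.6591; hedge Δ=1.1698, bond B=-41.7998.
  t=0,j=0: stock 167.0000 → up 235.4700 (V=233.6591), down 150.3000 (V=128.2442). Price 164.5192; hedge Δ=1.2377, bond B=-42.1767.
Each (Δ,B) replicates both successor values, so the strategy is self-financing and V0 is arbitrage-free.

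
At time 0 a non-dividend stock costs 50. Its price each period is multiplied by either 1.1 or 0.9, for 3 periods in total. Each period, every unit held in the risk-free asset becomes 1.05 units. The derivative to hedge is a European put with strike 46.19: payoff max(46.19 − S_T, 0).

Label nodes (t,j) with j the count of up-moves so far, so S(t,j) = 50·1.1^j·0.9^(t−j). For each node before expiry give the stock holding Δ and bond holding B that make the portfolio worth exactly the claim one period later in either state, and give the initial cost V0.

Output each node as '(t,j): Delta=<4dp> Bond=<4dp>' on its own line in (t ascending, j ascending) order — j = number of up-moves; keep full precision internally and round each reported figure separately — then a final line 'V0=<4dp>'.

The replicating-portfolio and risk-neutral prices coincide; use p* = (1.05−0.9)/(1.1−0.9) = 0.7500 for the latter.
Terminal values V(3,·): V(3,0)=9.7400, V(3,1)=1.6400, V(3,2)=0.0000, V(3,3)=0.0000
Node (2,0) S=40.5000: V=(p*·1.6400+(1−p*)·9.7400)/1.05=3.4905; Δ=(1.6400−9.7400)/(44.5500−36.4500)=-1.0000; B=V−Δ·S=43.9905
Node (2,1) S=49.5000: V=(p*·0.0000+(1−p*)·1.6400)/1.05=0.3905; Δ=(0.0000−1.6400)/(54.4500−44.5500)=-0.1657; B=V−Δ·S=8.5905
Node (2,2) S=60.5000: V=(p*·0.0000+(1−p*)·0.0000)/1.05=0.0000; Δ=(0.0000−0.0000)/(66.5500−54.4500)=0.0000; B=V−Δ·S=0.0000
Node (1,0) S=45.0000: V=(p*·0.3905+(1−p*)·3.4905)/1.05=1.1100; Δ=(0.3905−3.4905)/(49.5000−40.5000)=-0.3444; B=V−Δ·S=16.6100
Node (1,1) S=55.0000: V=(p*·0.0000+(1−p*)·0.3905)/1.05=0.0930; Δ=(0.0000−0.3905)/(60.5000−49.5000)=-0.0355; B=V−Δ·S=2.0454
Node (0,0) S=50.0000: V=(p*·0.0930+(1−p*)·1.1100)/1.05=0.3307; Δ=(0.0930−1.1100)/(55.0000−45.0000)=-0.1017; B=V−Δ·S=5.4157
The time-0 hedge costs 0.3307, which is the no-arbitrage price.

(0,0): Delta=-0.1017 Bond=5.4157
(1,0): Delta=-0.3444 Bond=16.6100
(1,1): Delta=-0.0355 Bond=2.0454
(2,0): Delta=-1.0000 Bond=43.9905
(2,1): Delta=-0.1657 Bond=8.5905
(2,2): Delta=0.0000 Bond=0.0000
V0=0.3307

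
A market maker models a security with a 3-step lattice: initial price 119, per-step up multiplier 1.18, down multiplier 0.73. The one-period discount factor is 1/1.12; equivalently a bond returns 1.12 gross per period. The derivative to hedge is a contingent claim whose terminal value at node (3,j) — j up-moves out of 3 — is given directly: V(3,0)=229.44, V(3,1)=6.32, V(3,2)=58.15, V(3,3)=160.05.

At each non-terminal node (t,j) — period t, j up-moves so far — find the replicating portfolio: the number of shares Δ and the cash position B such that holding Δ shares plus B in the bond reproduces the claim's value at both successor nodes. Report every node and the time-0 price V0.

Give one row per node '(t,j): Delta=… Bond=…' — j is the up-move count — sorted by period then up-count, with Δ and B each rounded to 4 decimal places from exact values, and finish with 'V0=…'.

(0,0): Delta=1.2587 Bond=-62.5957
(1,0): Delta=0.3465 Bond=9.1360
(1,1): Delta=1.3455 Bond=-82.2984
(2,0): Delta=-7.8187 Bond=528.0270
(2,1): Delta=1.1236 Bond=-69.4284
(2,2): Delta=1.3666 Bond=-95.6736
V0=87.1884

Under the risk-neutral measure, an up-move has probability p* = (R−d)/(u−d) = 0.8667 and values discount at R = 1.12.
Terminal values V(3,·): V(3,0)=229.4400, V(3,1)=6.3200, V(3,2)=58.1500, V(3,3)=160.0500
(2,0): S=63.4151. Δ = (V_up−V_dn)/(S_up−S_dn) = (6.3200−229.4400)/(74.8298−46.2930) = -7.8187. V = [p*·6.3200 + (1−p*)·229.4400]/1.12 = 32.2048. B = V − Δ·S = 528.0270.
(2,1): S=102.5066. Δ = (V_up−V_dn)/(S_up−S_dn) = (58.1500−6.3200)/(120.9578−74.8298) = 1.1236. V = [p*·58.1500 + (1−p*)·6.3200]/1.12 = 45.7494. B = V − Δ·S = -69.4284.
(2,2): S=165.6956. Δ = (V_up−V_dn)/(S_up−S_dn) = (160.0500−58.1500)/(195.5208−120.9578) = 1.3666. V = [p*·160.0500 + (1−p*)·58.1500]/1.12 = 130.7708. B = V − Δ·S = -95.6736.
(1,0): S=86.8700. Δ = (V_up−V_dn)/(S_up−S_dn) = (45.7494−32.2048)/(102.5066−63.4151) = 0.3465. V = [p*·45.7494 + (1−p*)·32.2048]/1.12 = 39.2352. B = V − Δ·S = 9.1360.
(1,1): S=140.4200. Δ = (V_up−V_dn)/(S_up−S_dn) = (130.7708−45.7494)/(165.6956−102.5066) = 1.3455. V = [p*·130.7708 + (1−p*)·45.7494]/1.12 = 106.6381. B = V − Δ·S = -82.2984.
(0,0): S=119.0000. Δ = (V_up−V_dn)/(S_up−S_dn) = (106.6381−39.2352)/(140.4200−86.8700) = 1.2587. V = [p*·106.6381 + (1−p*)·39.2352]/1.12 = 87.1884. B = V − Δ·S = -62.5957.
Check: Δ(0,0)·S0 + B(0,0) = 87.1884 = V0.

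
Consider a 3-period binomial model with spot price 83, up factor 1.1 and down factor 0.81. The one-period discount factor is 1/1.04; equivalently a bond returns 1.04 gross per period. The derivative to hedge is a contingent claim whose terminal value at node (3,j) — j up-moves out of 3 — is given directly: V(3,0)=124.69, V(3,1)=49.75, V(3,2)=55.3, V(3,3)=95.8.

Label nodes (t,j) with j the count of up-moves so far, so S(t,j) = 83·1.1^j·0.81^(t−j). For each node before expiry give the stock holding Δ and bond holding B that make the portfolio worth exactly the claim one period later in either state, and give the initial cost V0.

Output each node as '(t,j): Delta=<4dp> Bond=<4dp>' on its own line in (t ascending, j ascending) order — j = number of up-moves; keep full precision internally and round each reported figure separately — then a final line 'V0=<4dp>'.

(0,0): Delta=0.9253 Bond=-9.6304
(1,0): Delta=-0.5476 Bond=89.0042
(1,1): Delta=1.2082 Bond=-35.8468
(2,0): Delta=-4.7453 Bond=321.1588
(2,1): Delta=0.2588 Bond=32.9310
(2,2): Delta=1.3906 Bond=-55.5968
V0=67.1669

Risk-neutral probability p* = (R−d)/(u−d) = (1.04−0.81)/(1.1−0.81) = 0.7931.
Terminal values V(3,·): V(3,0)=124.6900, V(3,1)=49.7500, V(3,2)=55.3000, V(3,3)=95.8000
  t=2,j=0: stock 54.4563 → up 59.9019 (V=49.7500), down 44.1096 (V=124.6900). Price 62.7450; hedge Δ=-4.7453, bond B=321.1588.
  t=2,j=1: stock 73.9530 → up 81.3483 (V=55.3000), down 59.9019 (V=49.7500). Price 52.0690; hedge Δ=0.2588, bond B=32.9310.
  t=2,j=2: stock 100.4300 → up 110.4730 (V=95.8000), down 81.3483 (V=55.3000). Price 84.0584; hedge Δ=1.3906, bond B=-55.5968.
  t=1,j=0: stock 67.2300 → up 73.9530 (V=52.0690), down 54.4563 (V=62.7450). Price 52.1902; hedge Δ=-0.5476, bond B=89.0042.
  t=1,j=1: stock 91.3000 → up 100.4300 (V=84.0584), down 73.9530 (V=52.0690). Price 74.4614; hedge Δ=1.2082, bond B=-35.8468.
  t=0,j=0: stock 83.0000 → up 91.3000 (V=74.4614), down 67.2300 (V=52.1902). Price 67.1669; hedge Δ=0.9253, bond B=-9.6304.
Check: Δ(0,0)·S0 + B(0,0) = 67.1669 = V0.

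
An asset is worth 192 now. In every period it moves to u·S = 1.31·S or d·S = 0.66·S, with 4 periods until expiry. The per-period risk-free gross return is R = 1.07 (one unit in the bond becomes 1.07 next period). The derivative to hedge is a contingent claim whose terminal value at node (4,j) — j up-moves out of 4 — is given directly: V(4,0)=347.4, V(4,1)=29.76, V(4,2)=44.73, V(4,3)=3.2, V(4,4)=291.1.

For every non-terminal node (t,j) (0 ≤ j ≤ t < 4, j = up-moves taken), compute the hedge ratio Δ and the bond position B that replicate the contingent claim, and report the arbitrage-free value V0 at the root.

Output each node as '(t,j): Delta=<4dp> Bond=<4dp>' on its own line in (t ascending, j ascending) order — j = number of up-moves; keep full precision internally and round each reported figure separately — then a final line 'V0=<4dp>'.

(0,0): Delta=0.2736 Bond=2.4531
(1,0): Delta=-0.5605 Bond=108.3132
(1,1): Delta=0.5195 Bond=-59.2415
(2,0): Delta=-1.8539 Bond=224.0732
(2,1): Delta=-0.1790 Bond=52.5715
(2,2): Delta=0.7255 Bond=-131.2674
(3,0): Delta=-8.8530 Bond=626.0998
(3,1): Delta=0.2102 Bond=13.6072
(3,2): Delta=-0.2938 Bond=81.2139
(3,3): Delta=1.0262 Bond=-270.2142
V0=54.9753

The replicating-portfolio and risk-neutral prices coincide; use p* = (1.07−0.66)/(1.31−0.66) = 0.6308 for the latter.
Terminal values V(4,·): V(4,0)=347.4000, V(4,1)=29.7600, V(4,2)=44.7300, V(4,3)=3.2000, V(4,4)=291.1000
(3,0): S=55.1992. Δ = (V_up−V_dn)/(S_up−S_dn) = (29.7600−347.4000)/(72.3110−36.4315) = -8.8530. V = [p*·29.7600 + (1−p*)·347.4000]/1.07 = 137.4229. B = V − Δ·S = 626.0998.
(3,1): S=109.5621. Δ = (V_up−V_dn)/(S_up−S_dn) = (44.7300−29.7600)/(143.5264−72.3110) = 0.2102. V = [p*·44.7300 + (1−p*)·29.7600]/1.07 = 36.6380. B = V − Δ·S = 13.6072.
(3,2): S=217.4642. Δ = (V_up−V_dn)/(S_up−S_dn) = (3.2000−44.7300)/(284.8781−143.5264) = -0.2938. V = [p*·3.2000 + (1−p*)·44.7300]/1.07 = 17.3216. B = V − Δ·S = 81.2139.
(3,3): S=431.6335. Δ = (V_up−V_dn)/(S_up−S_dn) = (291.1000−3.2000)/(565.4398−284.8781) = 1.0262. V = [p*·291.1000 + (1−p*)·3.2000]/1.07 = 172.7088. B = V − Δ·S = -270.2142.
(2,0): S=83.6352. Δ = (V_up−V_dn)/(S_up−S_dn) = (36.6380−137.4229)/(109.5621−55.1992) = -1.8539. V = [p*·36.6380 + (1−p*)·137.4229]/1.07 = 69.0195. B = V − Δ·S = 224.0732.
(2,1): S=166.0032. Δ = (V_up−V_dn)/(S_up−S_dn) = (17.3216−36.6380)/(217.4642−109.5621) = -0.1790. V = [p*·17.3216 + (1−p*)·36.6380]/1.07 = 22.8540. B = V − Δ·S = 52.5715.
(2,2): S=329.4912. Δ = (V_up−V_dn)/(S_up−S_dn) = (172.7088−17.3216)/(431.6335−217.4642) = 0.7255. V = [p*·172.7088 + (1−p*)·17.3216]/1.07 = 107.7898. B = V − Δ·S = -131.2674.
(1,0): S=126.7200. Δ = (V_up−V_dn)/(S_up−S_dn) = (22.8540−69.0195)/(166.0032−83.6352) = -0.5605. V = [p*·22.8540 + (1−p*)·69.0195]/1.07 = 37.2895. B = V − Δ·S = 108.3132.
(1,1): S=251.5200. Δ = (V_up−V_dn)/(S_up−S_dn) = (107.7898−22.8540)/(329.4912−166.0032) = 0.5195. V = [p*·107.7898 + (1−p*)·22.8540]/1.07 = 71.4289. B = V − Δ·S = -59.2415.
(0,0): S=192.0000. Δ = (V_up−V_dn)/(S_up−S_dn) = (71.4289−37.2895)/(251.5200−126.7200) = 0.2736. V = [p*·71.4289 + (1−p*)·37.2895]/1.07 = 54.9753. B = V − Δ·S = 2.4531.
Check: Δ(0,0)·S0 + B(0,0) = 54.9753 = V0.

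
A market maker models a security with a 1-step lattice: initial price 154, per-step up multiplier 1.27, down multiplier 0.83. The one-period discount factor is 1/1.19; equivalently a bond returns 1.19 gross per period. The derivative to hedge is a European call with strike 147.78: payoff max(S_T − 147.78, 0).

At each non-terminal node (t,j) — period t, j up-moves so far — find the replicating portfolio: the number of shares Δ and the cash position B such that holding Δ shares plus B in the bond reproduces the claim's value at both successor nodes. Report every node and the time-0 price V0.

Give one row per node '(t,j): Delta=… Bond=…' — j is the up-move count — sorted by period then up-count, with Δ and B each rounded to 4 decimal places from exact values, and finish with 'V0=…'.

Since d<R<u, set p* = (R−d)/(u−d) = 0.8182; price each node as the discounted p*-expectation of its children.
Payoff layer (t=1): V(1,0)=0.0000, V(1,1)=47.8000
Node (0,0) S=154.0000: V=(p*·47.8000+(1−p*)·0.0000)/1.19=32.8648; Δ=(47.8000−0.0000)/(195.5800−127.8200)=0.7054; B=V−Δ·S=-75.7716
The time-0 hedge costs 32.8648, which is the no-arbitrage price.

(0,0): Delta=0.7054 Bond=-75.7716
V0=32.8648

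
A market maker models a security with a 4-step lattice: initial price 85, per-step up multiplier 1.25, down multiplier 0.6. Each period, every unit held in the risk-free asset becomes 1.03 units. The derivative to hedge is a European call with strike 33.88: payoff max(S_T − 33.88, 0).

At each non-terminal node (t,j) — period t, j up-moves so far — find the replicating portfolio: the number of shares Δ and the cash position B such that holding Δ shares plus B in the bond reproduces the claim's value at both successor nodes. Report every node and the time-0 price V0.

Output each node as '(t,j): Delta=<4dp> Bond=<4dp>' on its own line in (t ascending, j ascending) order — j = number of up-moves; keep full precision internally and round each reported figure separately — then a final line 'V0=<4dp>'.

(0,0): Delta=0.9512 Bond=-24.6890
(1,0): Delta=0.8220 Bond=-18.8393
(1,1): Delta=0.9829 Bond=-28.8014
(2,0): Delta=0.4499 Bond=-8.0195
(2,1): Delta=0.9133 Bond=-25.2293
(2,2): Delta=1.0000 Bond=-31.9351
(3,0): Delta=0.0000 Bond=0.0000
(3,1): Delta=0.5604 Bond=-12.4862
(3,2): Delta=1.0000 Bond=-32.8932
(3,3): Delta=1.0000 Bond=-32.8932
V0=56.1610

The replicating-portfolio and risk-neutral prices coincide; use p* = (1.03−0.6)/(1.25−0.6) = 0.6615 for the latter.
Terminal values V(4,·): V(4,0)=0.0000, V(4,1)=0.0000, V(4,2)=13.9325, V(4,3)=65.7294, V(4,4)=173.6395
  t=3,j=0: stock 18.3600 → up 22.9500 (V=0.0000), down 11.0160 (V=0.0000). Price 0.0000; hedge Δ=0.0000, bond B=0.0000.
  t=3,j=1: stock 38.2500 → up 47.8125 (V=13.9325), down 22.9500 (V=0.0000). Price 8.9484; hedge Δ=0.5604, bond B=-12.4862.
  t=3,j=2: stock 79.6875 → up 99.6094 (V=65.7294), down 47.8125 (V=13.9325). Price 46.7943; hedge Δ=1.0000, bond B=-32.8932.
  t=3,j=3: stock 166.0156 → up 207.5195 (V=173.6395), down 99.6094 (V=65.7294). Price 133.1224; hedge Δ=1.0000, bond B=-32.8932.
  t=2,j=0: stock 30.6000 → up 38.2500 (V=8.9484), down 18.3600 (V=0.0000). Price 5.7473; hedge Δ=0.4499, bond B=-8.0195.
  t=2,j=1: stock 63.7500 → up 79.6875 (V=46.7943), down 38.2500 (V=8.9484). Price 32.9951; hedge Δ=0.9133, bond B=-25.2293.
  t=2,j=2: stock 132.8125 → up 166.0156 (V=133.1224), down 79.6875 (V=46.7943). Price 100.8774; hedge Δ=1.0000, bond B=-31.9351.
  t=1,j=0: stock 51.0000 → up 63.7500 (V=32.9951), down 30.6000 (V=5.7473). Price 23.0803; hedge Δ=0.8220, bond B=-18.8393.
  t=1,j=1: stock 106.2500 → up 132.8125 (V=100.8774), down 63.7500 (V=32.9951). Price 75.6328; hedge Δ=0.9829, bond B=-28.8014.
  t=0,j=0: stock 85.0000 → up 106.2500 (V=75.6328), down 51.0000 (V=23.0803). Price 56.1610; hedge Δ=0.9512, bond B=-24.6890.
Self-financing check: at every node Δ·S+B equals the discounted successor values.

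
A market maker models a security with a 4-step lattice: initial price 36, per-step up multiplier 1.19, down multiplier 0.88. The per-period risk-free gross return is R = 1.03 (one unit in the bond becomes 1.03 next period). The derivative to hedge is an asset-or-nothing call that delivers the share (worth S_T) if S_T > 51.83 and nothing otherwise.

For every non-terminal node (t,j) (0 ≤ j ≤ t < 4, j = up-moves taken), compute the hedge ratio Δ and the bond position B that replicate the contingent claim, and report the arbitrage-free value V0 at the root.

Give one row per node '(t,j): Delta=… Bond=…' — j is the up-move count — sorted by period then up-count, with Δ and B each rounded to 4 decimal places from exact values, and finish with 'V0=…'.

The replicating-portfolio and risk-neutral prices coincide; use p* = (1.03−0.88)/(1.19−0.88) = 0.4839 for the latter.
Payoff layer (t=4): V(4,0)=0.0000, V(4,1)=0.0000, V(4,2)=0.0000, V(4,3)=53.3858, V(4,4)=72.1922
  t=3,j=0: stock 24.5330 → up 29.1943 (V=0.0000), down 21.5890 (V=0.0000). Price 0.0000; hedge Δ=0.0000, bond B=0.0000.
  t=3,j=1: stock 33.1753 → up 39.4786 (V=0.0000), down 29.1943 (V=0.0000). Price 0.0000; hedge Δ=0.0000, bond B=0.0000.
  t=3,j=2: stock 44.8620 → up 53.3858 (V=53.3858), down 39.4786 (V=0.0000). Price 25.0795; hedge Δ=3.8387, bond B=-147.1329.
  t=3,j=3: stock 60.6657 → up 72.1922 (V=72.1922), down 53.3858 (V=53.3858). Price 60.6657; hedge Δ=1.0000, bond B=0.0000.
  t=2,j=0: stock 27.8784 → up 33.1753 (V=0.0000), down 24.5330 (V=0.0000). Price 0.0000; hedge Δ=0.0000, bond B=0.0000.
  t=2,j=1: stock 37.6992 → up 44.8620 (V=25.0795), down 33.1753 (V=0.0000). Price 11.7818; hedge Δ=2.1460, bond B=-69.1197.
  t=2,j=2: stock 50.9796 → up 60.6657 (V=60.6657), down 44.8620 (V=25.0795). Price 41.0666; hedge Δ=2.2518, bond B=-73.7277.
  t=1,j=0: stock 31.6800 → up 37.6992 (V=11.7818), down 27.8784 (V=0.0000). Price 5.5348; hedge Δ=1.1997, bond B=-32.4709.
  t=1,j=1: stock 42.8400 → up 50.9796 (V=41.0666), down 37.6992 (V=11.7818). Price 25.1960; hedge Δ=2.2051, bond B=-69.2713.
  t=0,j=0: stock 36.0000 → up 42.8400 (V=25.1960), down 31.6800 (V=5.5348). Price 14.6100; hedge Δ=1.7618, bond B=-48.8131.
Check: Δ(0,0)·S0 + B(0,0) = 14.6100 = V0.

(0,0): Delta=1.7618 Bond=-48.8131
(1,0): Delta=1.1997 Bond=-32.4709
(1,1): Delta=2.2051 Bond=-69.2713
(2,0): Delta=0.0000 Bond=0.0000
(2,1): Delta=2.1460 Bond=-69.1197
(2,2): Delta=2.2518 Bond=-73.7277
(3,0): Delta=0.0000 Bond=0.0000
(3,1): Delta=0.0000 Bond=0.0000
(3,2): Delta=3.8387 Bond=-147.1329
(3,3): Delta=1.0000 Bond=0.0000
V0=14.6100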